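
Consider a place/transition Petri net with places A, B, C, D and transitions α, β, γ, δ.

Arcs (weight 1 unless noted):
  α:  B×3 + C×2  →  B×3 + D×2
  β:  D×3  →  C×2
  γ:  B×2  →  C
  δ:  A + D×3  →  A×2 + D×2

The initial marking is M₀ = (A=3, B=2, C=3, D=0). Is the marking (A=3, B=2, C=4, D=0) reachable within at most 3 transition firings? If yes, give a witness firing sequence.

depth 0: 1 marking
depth 1: 2 markings reached so far
depth 2: 2 markings reached so far
(frontier empty at depth 2; search complete)
target is not among the 2 markings reachable within 3 steps

NO — not reachable within 3 firings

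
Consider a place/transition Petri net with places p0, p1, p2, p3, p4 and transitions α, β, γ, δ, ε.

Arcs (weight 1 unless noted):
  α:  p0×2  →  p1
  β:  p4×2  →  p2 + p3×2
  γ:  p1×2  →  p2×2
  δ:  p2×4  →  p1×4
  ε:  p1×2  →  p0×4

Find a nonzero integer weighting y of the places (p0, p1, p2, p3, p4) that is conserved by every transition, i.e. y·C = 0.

Incidence matrix C (rows=places, cols=transitions):
        α    β    γ    δ    ε
   p0  -2    0    0    0    4
   p1   1    0   -2    4   -2
   p2   0    1    2   -4    0
   p3   0    2    0    0    0
   p4   0   -2    0    0    0

Candidate y = [1, 2, 2, -1, 0]; check y·C column-wise:
  col α: 1·-2 + 2·1 + 2·0 + -1·0 = 0
  col β: 1·0 + 2·0 + 2·1 + -1·2 + 0·-2 = 0
  col γ: 1·0 + 2·-2 + 2·2 + -1·0 = 0
  col δ: 1·0 + 2·4 + 2·-4 + -1·0 = 0
  col ε: 1·4 + 2·-2 + 2·0 + -1·0 = 0

y = (p0:1, p1:2, p2:2, p3:-1, p4:0)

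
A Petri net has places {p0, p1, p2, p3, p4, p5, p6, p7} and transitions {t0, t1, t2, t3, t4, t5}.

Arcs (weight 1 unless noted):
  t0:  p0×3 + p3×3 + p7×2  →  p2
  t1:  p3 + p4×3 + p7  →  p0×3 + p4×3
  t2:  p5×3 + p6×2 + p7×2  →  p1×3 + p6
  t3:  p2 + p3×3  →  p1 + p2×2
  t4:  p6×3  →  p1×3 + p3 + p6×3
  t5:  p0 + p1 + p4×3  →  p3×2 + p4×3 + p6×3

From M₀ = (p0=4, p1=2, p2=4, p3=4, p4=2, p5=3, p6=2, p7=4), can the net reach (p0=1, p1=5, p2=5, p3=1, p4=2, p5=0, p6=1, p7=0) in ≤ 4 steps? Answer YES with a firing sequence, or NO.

step 1: fire t0:  (p0=4, p1=2, p2=4, p3=4, p4=2, p5=3, p6=2, p7=4) → (p0=1, p1=2, p2=5, p3=1, p4=2, p5=3, p6=2, p7=2)
step 2: fire t2:  (p0=1, p1=2, p2=5, p3=1, p4=2, p5=3, p6=2, p7=2) → (p0=1, p1=5, p2=5, p3=1, p4=2, p5=0, p6=1, p7=0)

YES — reachable via ⟨t0, t2⟩ (2 firings)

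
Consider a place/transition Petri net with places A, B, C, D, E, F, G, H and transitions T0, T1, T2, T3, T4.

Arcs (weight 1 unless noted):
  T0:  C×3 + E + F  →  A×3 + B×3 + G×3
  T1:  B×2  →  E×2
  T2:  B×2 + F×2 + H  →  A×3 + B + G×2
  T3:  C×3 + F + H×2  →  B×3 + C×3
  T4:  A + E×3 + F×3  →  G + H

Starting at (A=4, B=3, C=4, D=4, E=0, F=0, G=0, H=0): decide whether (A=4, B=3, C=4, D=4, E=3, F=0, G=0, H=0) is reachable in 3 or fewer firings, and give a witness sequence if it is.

depth 0: 1 marking
depth 1: 2 markings reached so far
depth 2: 2 markings reached so far
(frontier empty at depth 2; search complete)
target is not among the 2 markings reachable within 3 steps

NO — not reachable within 3 firings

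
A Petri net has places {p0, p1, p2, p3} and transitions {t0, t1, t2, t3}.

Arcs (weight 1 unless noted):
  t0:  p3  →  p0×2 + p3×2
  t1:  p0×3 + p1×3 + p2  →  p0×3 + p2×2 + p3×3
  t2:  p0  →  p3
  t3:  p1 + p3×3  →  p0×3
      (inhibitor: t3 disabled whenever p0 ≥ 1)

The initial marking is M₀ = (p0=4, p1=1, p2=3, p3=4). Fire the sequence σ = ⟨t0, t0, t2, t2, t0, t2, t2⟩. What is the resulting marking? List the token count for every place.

(p0=6, p1=1, p2=3, p3=11)

step 1: fire t0:  (p0=4, p1=1, p2=3, p3=4) → (p0=6, p1=1, p2=3, p3=5)
step 2: fire t0:  (p0=6, p1=1, p2=3, p3=5) → (p0=8, p1=1, p2=3, p3=6)
step 3: fire t2:  (p0=8, p1=1, p2=3, p3=6) → (p0=7, p1=1, p2=3, p3=7)
step 4: fire t2:  (p0=7, p1=1, p2=3, p3=7) → (p0=6, p1=1, p2=3, p3=8)
step 5: fire t0:  (p0=6, p1=1, p2=3, p3=8) → (p0=8, p1=1, p2=3, p3=9)
step 6: fire t2:  (p0=8, p1=1, p2=3, p3=9) → (p0=7, p1=1, p2=3, p3=10)
step 7: fire t2:  (p0=7, p1=1, p2=3, p3=10) → (p0=6, p1=1, p2=3, p3=11)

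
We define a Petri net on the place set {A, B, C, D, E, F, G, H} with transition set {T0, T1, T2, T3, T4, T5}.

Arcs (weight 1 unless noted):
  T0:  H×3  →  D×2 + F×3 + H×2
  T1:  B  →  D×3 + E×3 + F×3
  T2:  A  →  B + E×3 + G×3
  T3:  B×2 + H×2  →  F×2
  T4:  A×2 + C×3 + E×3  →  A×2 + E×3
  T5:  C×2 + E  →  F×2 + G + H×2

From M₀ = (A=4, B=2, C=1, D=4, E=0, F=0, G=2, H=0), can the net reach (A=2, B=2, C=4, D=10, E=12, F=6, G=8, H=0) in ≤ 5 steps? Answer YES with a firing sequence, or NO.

depth 0: 1 marking
depth 1: 3 markings reached so far
depth 2: 6 markings reached so far
depth 3: 9 markings reached so far
depth 4: 13 markings reached so far
depth 5: 16 markings reached so far
target is not among the 16 markings reachable within 5 steps

NO — not reachable within 5 firings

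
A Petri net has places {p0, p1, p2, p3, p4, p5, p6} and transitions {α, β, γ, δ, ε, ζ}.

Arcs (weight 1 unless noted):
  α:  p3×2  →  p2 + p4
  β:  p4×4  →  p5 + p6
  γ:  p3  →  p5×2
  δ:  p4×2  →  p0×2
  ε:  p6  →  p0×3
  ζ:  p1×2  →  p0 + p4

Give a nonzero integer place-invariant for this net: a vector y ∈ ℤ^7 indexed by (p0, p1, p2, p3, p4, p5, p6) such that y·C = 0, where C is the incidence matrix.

y = (p0:1, p1:1, p2:3, p3:2, p4:1, p5:1, p6:3)

Incidence matrix C (rows=places, cols=transitions):
        α    β    γ    δ    ε    ζ
   p0   0    0    0    2    3    1
   p1   0    0    0    0    0   -2
   p2   1    0    0    0    0    0
   p3  -2    0   -1    0    0    0
   p4   1   -4    0   -2    0    1
   p5   0    1    2    0    0    0
   p6   0    1    0    0   -1    0

Candidate y = [1, 1, 3, 2, 1, 1, 3]; check y·C column-wise:
  col α: 1·0 + 1·0 + 3·1 + 2·-2 + 1·1 + 1·0 + 3·0 = 0
  col β: 1·0 + 1·0 + 3·0 + 2·0 + 1·-4 + 1·1 + 3·1 = 0
  col γ: 1·0 + 1·0 + 3·0 + 2·-1 + 1·0 + 1·2 + 3·0 = 0
  col δ: 1·2 + 1·0 + 3·0 + 2·0 + 1·-2 + 1·0 + 3·0 = 0
  col ε: 1·3 + 1·0 + 3·0 + 2·0 + 1·0 + 1·0 + 3·-1 = 0
  col ζ: 1·1 + 1·-2 + 3·0 + 2·0 + 1·1 + 1·0 + 3·0 = 0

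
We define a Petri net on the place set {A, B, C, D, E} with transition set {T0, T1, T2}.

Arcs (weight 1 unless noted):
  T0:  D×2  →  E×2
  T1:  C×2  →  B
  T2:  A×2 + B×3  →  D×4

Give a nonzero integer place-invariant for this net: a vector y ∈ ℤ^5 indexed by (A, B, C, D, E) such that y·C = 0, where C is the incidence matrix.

Incidence matrix C (rows=places, cols=transitions):
       T0   T1   T2
    A   0    0   -2
    B   0    1   -3
    C   0   -2    0
    D  -2    0    4
    E   2    0    0

Candidate y = [3, -2, -1, 0, 0]; check y·C column-wise:
  col T0: 3·0 + -2·0 + -1·0 + 0·-2 + 0·2 = 0
  col T1: 3·0 + -2·1 + -1·-2 = 0
  col T2: 3·-2 + -2·-3 + -1·0 + 0·4 = 0

y = (A:3, B:-2, C:-1, D:0, E:0)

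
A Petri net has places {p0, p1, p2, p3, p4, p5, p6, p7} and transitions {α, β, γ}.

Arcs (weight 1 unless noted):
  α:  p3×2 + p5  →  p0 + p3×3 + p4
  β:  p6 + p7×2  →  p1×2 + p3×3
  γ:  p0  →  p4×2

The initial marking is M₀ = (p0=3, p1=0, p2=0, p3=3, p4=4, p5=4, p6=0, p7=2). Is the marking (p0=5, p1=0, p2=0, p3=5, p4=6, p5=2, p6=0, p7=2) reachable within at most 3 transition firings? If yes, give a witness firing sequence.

step 1: fire α:  (p0=3, p1=0, p2=0, p3=3, p4=4, p5=4, p6=0, p7=2) → (p0=4, p1=0, p2=0, p3=4, p4=5, p5=3, p6=0, p7=2)
step 2: fire α:  (p0=4, p1=0, p2=0, p3=4, p4=5, p5=3, p6=0, p7=2) → (p0=5, p1=0, p2=0, p3=5, p4=6, p5=2, p6=0, p7=2)

YES — reachable via ⟨α, α⟩ (2 firings)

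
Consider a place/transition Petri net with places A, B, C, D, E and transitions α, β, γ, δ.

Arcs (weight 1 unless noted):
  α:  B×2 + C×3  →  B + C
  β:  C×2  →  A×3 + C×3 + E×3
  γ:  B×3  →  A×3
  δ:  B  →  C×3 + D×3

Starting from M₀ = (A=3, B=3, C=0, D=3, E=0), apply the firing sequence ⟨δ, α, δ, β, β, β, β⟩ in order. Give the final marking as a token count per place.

step 1: fire δ:  (A=3, B=3, C=0, D=3, E=0) → (A=3, B=2, C=3, D=6, E=0)
step 2: fire α:  (A=3, B=2, C=3, D=6, E=0) → (A=3, B=1, C=1, D=6, E=0)
step 3: fire δ:  (A=3, B=1, C=1, D=6, E=0) → (A=3, B=0, C=4, D=9, E=0)
step 4: fire β:  (A=3, B=0, C=4, D=9, E=0) → (A=6, B=0, C=5, D=9, E=3)
step 5: fire β:  (A=6, B=0, C=5, D=9, E=3) → (A=9, B=0, C=6, D=9, E=6)
step 6: fire β:  (A=9, B=0, C=6, D=9, E=6) → (A=12, B=0, C=7, D=9, E=9)
step 7: fire β:  (A=12, B=0, C=7, D=9, E=9) → (A=15, B=0, C=8, D=9, E=12)

(A=15, B=0, C=8, D=9, E=12)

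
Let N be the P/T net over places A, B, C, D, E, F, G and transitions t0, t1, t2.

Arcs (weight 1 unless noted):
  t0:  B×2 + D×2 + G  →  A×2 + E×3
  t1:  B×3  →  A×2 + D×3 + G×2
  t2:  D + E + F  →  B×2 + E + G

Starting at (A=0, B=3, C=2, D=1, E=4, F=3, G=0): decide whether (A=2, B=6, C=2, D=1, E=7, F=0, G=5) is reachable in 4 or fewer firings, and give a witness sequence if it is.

depth 0: 1 marking
depth 1: 3 markings reached so far
depth 2: 4 markings reached so far
depth 3: 6 markings reached so far
depth 4: 9 markings reached so far
target is not among the 9 markings reachable within 4 steps

NO — not reachable within 4 firings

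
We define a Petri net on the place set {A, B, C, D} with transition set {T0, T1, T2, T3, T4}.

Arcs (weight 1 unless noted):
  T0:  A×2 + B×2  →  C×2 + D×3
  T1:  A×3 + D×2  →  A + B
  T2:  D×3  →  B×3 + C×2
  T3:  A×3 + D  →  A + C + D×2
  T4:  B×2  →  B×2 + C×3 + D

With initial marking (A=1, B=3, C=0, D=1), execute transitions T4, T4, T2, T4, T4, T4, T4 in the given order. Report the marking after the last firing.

(A=1, B=6, C=20, D=4)

step 1: fire T4:  (A=1, B=3, C=0, D=1) → (A=1, B=3, C=3, D=2)
step 2: fire T4:  (A=1, B=3, C=3, D=2) → (A=1, B=3, C=6, D=3)
step 3: fire T2:  (A=1, B=3, C=6, D=3) → (A=1, B=6, C=8, D=0)
step 4: fire T4:  (A=1, B=6, C=8, D=0) → (A=1, B=6, C=11, D=1)
step 5: fire T4:  (A=1, B=6, C=11, D=1) → (A=1, B=6, C=14, D=2)
step 6: fire T4:  (A=1, B=6, C=14, D=2) → (A=1, B=6, C=17, D=3)
step 7: fire T4:  (A=1, B=6, C=17, D=3) → (A=1, B=6, C=20, D=4)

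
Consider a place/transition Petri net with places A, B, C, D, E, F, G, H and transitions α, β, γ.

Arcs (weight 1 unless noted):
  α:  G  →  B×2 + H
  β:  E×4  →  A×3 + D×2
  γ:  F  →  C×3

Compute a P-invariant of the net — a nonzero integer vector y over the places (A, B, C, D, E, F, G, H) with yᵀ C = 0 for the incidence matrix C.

Incidence matrix C (rows=places, cols=transitions):
        α    β    γ
    A   0    3    0
    B   2    0    0
    C   0    0    3
    D   0    2    0
    E   0   -4    0
    F   0    0   -1
    G  -1    0    0
    H   1    0    0

Candidate y = [2, 0, 0, -3, 0, 0, 0, 0]; check y·C column-wise:
  col α: 2·0 + 0·2 + -3·0 + 0·-1 + 0·1 = 0
  col β: 2·3 + -3·2 + 0·-4 = 0
  col γ: 2·0 + 0·3 + -3·0 + 0·-1 = 0

y = (A:2, B:0, C:0, D:-3, E:0, F:0, G:0, H:0)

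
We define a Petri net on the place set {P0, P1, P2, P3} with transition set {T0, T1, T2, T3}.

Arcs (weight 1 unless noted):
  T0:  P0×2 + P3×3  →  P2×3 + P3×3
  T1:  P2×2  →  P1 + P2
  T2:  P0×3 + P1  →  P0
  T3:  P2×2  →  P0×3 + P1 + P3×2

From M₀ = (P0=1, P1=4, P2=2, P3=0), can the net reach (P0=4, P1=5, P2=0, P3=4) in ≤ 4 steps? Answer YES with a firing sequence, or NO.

NO — not reachable within 4 firings

depth 0: 1 marking
depth 1: 3 markings reached so far
depth 2: 4 markings reached so far
depth 3: 4 markings reached so far
(frontier empty at depth 3; search complete)
target is not among the 4 markings reachable within 4 steps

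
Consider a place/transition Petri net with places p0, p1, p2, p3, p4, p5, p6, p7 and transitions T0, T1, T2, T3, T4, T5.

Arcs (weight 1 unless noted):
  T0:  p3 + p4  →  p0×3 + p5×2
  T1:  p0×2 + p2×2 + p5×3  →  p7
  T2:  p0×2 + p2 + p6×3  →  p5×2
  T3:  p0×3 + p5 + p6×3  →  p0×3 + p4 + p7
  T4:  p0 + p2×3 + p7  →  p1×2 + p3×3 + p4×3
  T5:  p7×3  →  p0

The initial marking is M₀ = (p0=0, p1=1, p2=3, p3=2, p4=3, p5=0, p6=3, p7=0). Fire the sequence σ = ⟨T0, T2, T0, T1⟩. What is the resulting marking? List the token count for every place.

(p0=2, p1=1, p2=0, p3=0, p4=1, p5=3, p6=0, p7=1)

step 1: fire T0:  (p0=0, p1=1, p2=3, p3=2, p4=3, p5=0, p6=3, p7=0) → (p0=3, p1=1, p2=3, p3=1, p4=2, p5=2, p6=3, p7=0)
step 2: fire T2:  (p0=3, p1=1, p2=3, p3=1, p4=2, p5=2, p6=3, p7=0) → (p0=1, p1=1, p2=2, p3=1, p4=2, p5=4, p6=0, p7=0)
step 3: fire T0:  (p0=1, p1=1, p2=2, p3=1, p4=2, p5=4, p6=0, p7=0) → (p0=4, p1=1, p2=2, p3=0, p4=1, p5=6, p6=0, p7=0)
step 4: fire T1:  (p0=4, p1=1, p2=2, p3=0, p4=1, p5=6, p6=0, p7=0) → (p0=2, p1=1, p2=0, p3=0, p4=1, p5=3, p6=0, p7=1)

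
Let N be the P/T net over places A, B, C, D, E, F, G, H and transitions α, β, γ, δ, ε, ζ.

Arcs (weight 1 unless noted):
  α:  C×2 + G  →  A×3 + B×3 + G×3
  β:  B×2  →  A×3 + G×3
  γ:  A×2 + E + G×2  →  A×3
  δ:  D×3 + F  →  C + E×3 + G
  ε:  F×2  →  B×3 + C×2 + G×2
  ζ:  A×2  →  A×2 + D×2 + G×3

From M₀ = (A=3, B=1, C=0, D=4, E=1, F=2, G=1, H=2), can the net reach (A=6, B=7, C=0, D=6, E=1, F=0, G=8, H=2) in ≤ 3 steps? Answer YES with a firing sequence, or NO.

step 1: fire ε:  (A=3, B=1, C=0, D=4, E=1, F=2, G=1, H=2) → (A=3, B=4, C=2, D=4, E=1, F=0, G=3, H=2)
step 2: fire α:  (A=3, B=4, C=2, D=4, E=1, F=0, G=3, H=2) → (A=6, B=7, C=0, D=4, E=1, F=0, G=5, H=2)
step 3: fire ζ:  (A=6, B=7, C=0, D=4, E=1, F=0, G=5, H=2) → (A=6, B=7, C=0, D=6, E=1, F=0, G=8, H=2)

YES — reachable via ⟨ε, α, ζ⟩ (3 firings)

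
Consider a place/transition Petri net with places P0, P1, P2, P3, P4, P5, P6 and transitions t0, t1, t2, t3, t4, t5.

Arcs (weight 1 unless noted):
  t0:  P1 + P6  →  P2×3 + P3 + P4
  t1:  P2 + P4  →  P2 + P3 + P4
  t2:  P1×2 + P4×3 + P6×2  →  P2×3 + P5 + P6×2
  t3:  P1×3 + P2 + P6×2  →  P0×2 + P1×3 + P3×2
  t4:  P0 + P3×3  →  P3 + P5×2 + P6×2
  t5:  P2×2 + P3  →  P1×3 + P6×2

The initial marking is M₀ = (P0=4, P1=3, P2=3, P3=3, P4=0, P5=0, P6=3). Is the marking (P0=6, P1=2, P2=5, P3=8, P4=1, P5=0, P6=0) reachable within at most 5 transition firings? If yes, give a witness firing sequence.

step 1: fire t3:  (P0=4, P1=3, P2=3, P3=3, P4=0, P5=0, P6=3) → (P0=6, P1=3, P2=2, P3=5, P4=0, P5=0, P6=1)
step 2: fire t0:  (P0=6, P1=3, P2=2, P3=5, P4=0, P5=0, P6=1) → (P0=6, P1=2, P2=5, P3=6, P4=1, P5=0, P6=0)
step 3: fire t1:  (P0=6, P1=2, P2=5, P3=6, P4=1, P5=0, P6=0) → (P0=6, P1=2, P2=5, P3=7, P4=1, P5=0, P6=0)
step 4: fire t1:  (P0=6, P1=2, P2=5, P3=7, P4=1, P5=0, P6=0) → (P0=6, P1=2, P2=5, P3=8, P4=1, P5=0, P6=0)

YES — reachable via ⟨t3, t0, t1, t1⟩ (4 firings)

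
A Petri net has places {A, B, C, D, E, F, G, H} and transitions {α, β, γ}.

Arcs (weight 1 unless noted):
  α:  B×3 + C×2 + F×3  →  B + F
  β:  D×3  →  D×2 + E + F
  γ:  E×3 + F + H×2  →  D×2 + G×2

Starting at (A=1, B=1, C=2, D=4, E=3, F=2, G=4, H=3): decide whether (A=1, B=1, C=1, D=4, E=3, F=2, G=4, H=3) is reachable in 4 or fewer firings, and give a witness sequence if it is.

depth 0: 1 marking
depth 1: 3 markings reached so far
depth 2: 5 markings reached so far
depth 3: 6 markings reached so far
depth 4: 7 markings reached so far
target is not among the 7 markings reachable within 4 steps

NO — not reachable within 4 firings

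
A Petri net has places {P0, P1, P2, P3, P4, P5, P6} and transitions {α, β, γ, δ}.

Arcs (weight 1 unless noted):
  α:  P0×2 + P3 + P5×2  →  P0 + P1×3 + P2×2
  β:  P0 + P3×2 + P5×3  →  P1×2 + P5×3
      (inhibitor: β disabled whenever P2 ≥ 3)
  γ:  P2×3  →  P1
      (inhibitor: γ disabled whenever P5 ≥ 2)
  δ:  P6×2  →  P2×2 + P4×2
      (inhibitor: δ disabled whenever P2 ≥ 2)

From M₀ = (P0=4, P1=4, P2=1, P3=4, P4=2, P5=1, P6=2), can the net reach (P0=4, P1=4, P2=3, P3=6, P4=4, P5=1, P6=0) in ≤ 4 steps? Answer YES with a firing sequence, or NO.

NO — not reachable within 4 firings

depth 0: 1 marking
depth 1: 2 markings reached so far
depth 2: 3 markings reached so far
depth 3: 3 markings reached so far
(frontier empty at depth 3; search complete)
target is not among the 3 markings reachable within 4 steps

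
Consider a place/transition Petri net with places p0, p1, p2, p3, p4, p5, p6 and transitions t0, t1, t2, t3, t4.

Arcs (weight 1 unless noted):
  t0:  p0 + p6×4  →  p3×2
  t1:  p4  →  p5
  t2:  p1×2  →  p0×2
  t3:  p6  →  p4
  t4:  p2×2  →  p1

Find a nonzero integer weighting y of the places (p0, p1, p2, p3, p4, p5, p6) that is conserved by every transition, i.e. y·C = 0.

Incidence matrix C (rows=places, cols=transitions):
       t0   t1   t2   t3   t4
   p0  -1    0    2    0    0
   p1   0    0   -2    0    1
   p2   0    0    0    0   -2
   p3   2    0    0    0    0
   p4   0   -1    0    1    0
   p5   0    1    0    0    0
   p6  -4    0    0   -1    0

Candidate y = [2, 2, 1, 1, 0, 0, 0]; check y·C column-wise:
  col t0: 2·-1 + 2·0 + 1·0 + 1·2 + 0·-4 = 0
  col t1: 2·0 + 2·0 + 1·0 + 1·0 + 0·-1 + 0·1 = 0
  col t2: 2·2 + 2·-2 + 1·0 + 1·0 = 0
  col t3: 2·0 + 2·0 + 1·0 + 1·0 + 0·1 + 0·-1 = 0
  col t4: 2·0 + 2·1 + 1·-2 + 1·0 = 0

y = (p0:2, p1:2, p2:1, p3:1, p4:0, p5:0, p6:0)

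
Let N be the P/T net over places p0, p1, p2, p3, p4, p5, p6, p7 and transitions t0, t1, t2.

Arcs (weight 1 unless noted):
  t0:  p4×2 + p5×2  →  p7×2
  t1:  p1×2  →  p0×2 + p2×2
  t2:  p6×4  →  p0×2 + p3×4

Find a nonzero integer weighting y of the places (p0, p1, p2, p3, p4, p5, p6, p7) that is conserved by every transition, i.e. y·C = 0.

Incidence matrix C (rows=places, cols=transitions):
       t0   t1   t2
   p0   0    2    2
   p1   0   -2    0
   p2   0    2    0
   p3   0    0    4
   p4  -2    0    0
   p5  -2    0    0
   p6   0    0   -4
   p7   2    0    0

Candidate y = [0, 1, 1, 0, 0, 0, 0, 0]; check y·C column-wise:
  col t0: 1·0 + 1·0 + 0·-2 + 0·-2 + 0·2 = 0
  col t1: 0·2 + 1·-2 + 1·2 = 0
  col t2: 0·2 + 1·0 + 1·0 + 0·4 + 0·-4 = 0

y = (p0:0, p1:1, p2:1, p3:0, p4:0, p5:0, p6:0, p7:0)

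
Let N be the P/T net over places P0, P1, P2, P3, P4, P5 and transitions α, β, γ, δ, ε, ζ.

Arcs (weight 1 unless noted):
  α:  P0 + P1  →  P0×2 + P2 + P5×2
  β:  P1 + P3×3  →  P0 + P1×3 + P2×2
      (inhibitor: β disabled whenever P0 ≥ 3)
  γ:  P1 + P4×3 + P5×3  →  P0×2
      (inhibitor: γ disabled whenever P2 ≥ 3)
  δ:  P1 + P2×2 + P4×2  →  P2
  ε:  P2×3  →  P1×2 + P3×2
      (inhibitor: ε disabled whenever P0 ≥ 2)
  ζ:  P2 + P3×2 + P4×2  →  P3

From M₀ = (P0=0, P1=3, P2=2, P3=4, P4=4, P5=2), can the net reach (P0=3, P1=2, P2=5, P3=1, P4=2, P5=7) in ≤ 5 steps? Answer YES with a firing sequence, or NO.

NO — not reachable within 5 firings

depth 0: 1 marking
depth 1: 4 markings reached so far
depth 2: 10 markings reached so far
depth 3: 19 markings reached so far
depth 4: 30 markings reached so far
depth 5: 44 markings reached so far
target is not among the 44 markings reachable within 5 steps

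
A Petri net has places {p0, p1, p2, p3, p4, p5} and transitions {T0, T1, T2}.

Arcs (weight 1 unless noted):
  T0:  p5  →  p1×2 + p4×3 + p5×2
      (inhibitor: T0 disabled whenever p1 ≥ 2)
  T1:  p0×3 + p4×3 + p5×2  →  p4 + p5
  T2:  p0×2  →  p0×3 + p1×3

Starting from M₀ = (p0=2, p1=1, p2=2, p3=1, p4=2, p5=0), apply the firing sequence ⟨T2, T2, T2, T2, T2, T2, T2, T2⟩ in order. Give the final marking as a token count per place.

step 1: fire T2:  (p0=2, p1=1, p2=2, p3=1, p4=2, p5=0) → (p0=3, p1=4, p2=2, p3=1, p4=2, p5=0)
step 2: fire T2:  (p0=3, p1=4, p2=2, p3=1, p4=2, p5=0) → (p0=4, p1=7, p2=2, p3=1, p4=2, p5=0)
step 3: fire T2:  (p0=4, p1=7, p2=2, p3=1, p4=2, p5=0) → (p0=5, p1=10, p2=2, p3=1, p4=2, p5=0)
step 4: fire T2:  (p0=5, p1=10, p2=2, p3=1, p4=2, p5=0) → (p0=6, p1=13, p2=2, p3=1, p4=2, p5=0)
step 5: fire T2:  (p0=6, p1=13, p2=2, p3=1, p4=2, p5=0) → (p0=7, p1=16, p2=2, p3=1, p4=2, p5=0)
step 6: fire T2:  (p0=7, p1=16, p2=2, p3=1, p4=2, p5=0) → (p0=8, p1=19, p2=2, p3=1, p4=2, p5=0)
step 7: fire T2:  (p0=8, p1=19, p2=2, p3=1, p4=2, p5=0) → (p0=9, p1=22, p2=2, p3=1, p4=2, p5=0)
step 8: fire T2:  (p0=9, p1=22, p2=2, p3=1, p4=2, p5=0) → (p0=10, p1=25, p2=2, p3=1, p4=2, p5=0)

(p0=10, p1=25, p2=2, p3=1, p4=2, p5=0)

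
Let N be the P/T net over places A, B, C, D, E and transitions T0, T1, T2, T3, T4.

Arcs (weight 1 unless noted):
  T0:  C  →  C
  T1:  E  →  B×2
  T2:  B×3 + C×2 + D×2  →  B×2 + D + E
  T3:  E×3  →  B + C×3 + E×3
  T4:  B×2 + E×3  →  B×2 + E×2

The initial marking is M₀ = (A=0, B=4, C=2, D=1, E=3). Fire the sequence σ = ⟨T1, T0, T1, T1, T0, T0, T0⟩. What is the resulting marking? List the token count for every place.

step 1: fire T1:  (A=0, B=4, C=2, D=1, E=3) → (A=0, B=6, C=2, D=1, E=2)
step 2: fire T0:  (A=0, B=6, C=2, D=1, E=2) → (A=0, B=6, C=2, D=1, E=2)
step 3: fire T1:  (A=0, B=6, C=2, D=1, E=2) → (A=0, B=8, C=2, D=1, E=1)
step 4: fire T1:  (A=0, B=8, C=2, D=1, E=1) → (A=0, B=10, C=2, D=1, E=0)
step 5: fire T0:  (A=0, B=10, C=2, D=1, E=0) → (A=0, B=10, C=2, D=1, E=0)
step 6: fire T0:  (A=0, B=10, C=2, D=1, E=0) → (A=0, B=10, C=2, D=1, E=0)
step 7: fire T0:  (A=0, B=10, C=2, D=1, E=0) → (A=0, B=10, C=2, D=1, E=0)

(A=0, B=10, C=2, D=1, E=0)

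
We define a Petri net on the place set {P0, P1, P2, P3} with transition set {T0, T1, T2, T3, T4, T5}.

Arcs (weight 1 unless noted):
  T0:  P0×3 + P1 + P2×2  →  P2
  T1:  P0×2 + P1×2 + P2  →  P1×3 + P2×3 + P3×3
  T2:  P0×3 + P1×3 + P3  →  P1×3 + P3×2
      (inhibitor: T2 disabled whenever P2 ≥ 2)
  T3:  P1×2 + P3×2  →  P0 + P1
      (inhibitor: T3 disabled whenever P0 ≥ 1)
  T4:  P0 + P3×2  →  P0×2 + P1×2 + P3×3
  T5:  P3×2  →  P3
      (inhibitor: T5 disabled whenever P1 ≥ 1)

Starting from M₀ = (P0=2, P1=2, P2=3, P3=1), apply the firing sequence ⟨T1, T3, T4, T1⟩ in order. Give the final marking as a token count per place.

(P0=0, P1=5, P2=7, P3=6)

step 1: fire T1:  (P0=2, P1=2, P2=3, P3=1) → (P0=0, P1=3, P2=5, P3=4)
step 2: fire T3:  (P0=0, P1=3, P2=5, P3=4) → (P0=1, P1=2, P2=5, P3=2)
step 3: fire T4:  (P0=1, P1=2, P2=5, P3=2) → (P0=2, P1=4, P2=5, P3=3)
step 4: fire T1:  (P0=2, P1=4, P2=5, P3=3) → (P0=0, P1=5, P2=7, P3=6)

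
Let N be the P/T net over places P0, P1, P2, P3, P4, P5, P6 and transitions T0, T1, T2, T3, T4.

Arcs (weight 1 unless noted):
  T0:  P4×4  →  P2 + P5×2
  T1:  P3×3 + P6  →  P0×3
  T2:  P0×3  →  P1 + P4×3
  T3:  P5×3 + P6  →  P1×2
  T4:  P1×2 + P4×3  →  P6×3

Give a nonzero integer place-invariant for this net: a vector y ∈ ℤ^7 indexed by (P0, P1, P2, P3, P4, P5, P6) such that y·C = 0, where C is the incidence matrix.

Incidence matrix C (rows=places, cols=transitions):
       T0   T1   T2   T3   T4
   P0   0    3   -3    0    0
   P1   0    0    1    2   -2
   P2   1    0    0    0    0
   P3   0   -3    0    0    0
   P4  -4    0    3    0   -3
   P5   2    0    0   -3    0
   P6   0   -1    0   -1    3

Candidate y = [1, -3, 12, 1, 2, -2, 0]; check y·C column-wise:
  col T0: 1·0 + -3·0 + 12·1 + 1·0 + 2·-4 + -2·2 = 0
  col T1: 1·3 + -3·0 + 12·0 + 1·-3 + 2·0 + -2·0 + 0·-1 = 0
  col T2: 1·-3 + -3·1 + 12·0 + 1·0 + 2·3 + -2·0 = 0
  col T3: 1·0 + -3·2 + 12·0 + 1·0 + 2·0 + -2·-3 + 0·-1 = 0
  col T4: 1·0 + -3·-2 + 12·0 + 1·0 + 2·-3 + -2·0 + 0·3 = 0

y = (P0:1, P1:-3, P2:12, P3:1, P4:2, P5:-2, P6:0)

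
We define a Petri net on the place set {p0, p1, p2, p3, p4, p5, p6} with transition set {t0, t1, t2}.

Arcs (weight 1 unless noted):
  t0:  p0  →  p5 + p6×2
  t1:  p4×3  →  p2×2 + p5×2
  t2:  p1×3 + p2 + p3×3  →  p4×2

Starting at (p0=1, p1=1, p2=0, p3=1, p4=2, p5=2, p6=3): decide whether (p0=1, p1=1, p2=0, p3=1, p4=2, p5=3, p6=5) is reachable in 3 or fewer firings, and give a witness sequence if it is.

NO — not reachable within 3 firings

depth 0: 1 marking
depth 1: 2 markings reached so far
depth 2: 2 markings reached so far
(frontier empty at depth 2; search complete)
target is not among the 2 markings reachable within 3 steps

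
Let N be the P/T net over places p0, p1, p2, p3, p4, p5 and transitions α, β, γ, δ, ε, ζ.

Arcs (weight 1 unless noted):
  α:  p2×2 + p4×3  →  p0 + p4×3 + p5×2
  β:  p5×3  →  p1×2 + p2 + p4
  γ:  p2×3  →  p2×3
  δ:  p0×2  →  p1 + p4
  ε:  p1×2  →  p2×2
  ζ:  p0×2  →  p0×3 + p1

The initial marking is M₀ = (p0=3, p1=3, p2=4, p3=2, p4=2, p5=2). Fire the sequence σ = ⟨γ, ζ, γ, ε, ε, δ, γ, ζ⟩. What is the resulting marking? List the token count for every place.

step 1: fire γ:  (p0=3, p1=3, p2=4, p3=2, p4=2, p5=2) → (p0=3, p1=3, p2=4, p3=2, p4=2, p5=2)
step 2: fire ζ:  (p0=3, p1=3, p2=4, p3=2, p4=2, p5=2) → (p0=4, p1=4, p2=4, p3=2, p4=2, p5=2)
step 3: fire γ:  (p0=4, p1=4, p2=4, p3=2, p4=2, p5=2) → (p0=4, p1=4, p2=4, p3=2, p4=2, p5=2)
step 4: fire ε:  (p0=4, p1=4, p2=4, p3=2, p4=2, p5=2) → (p0=4, p1=2, p2=6, p3=2, p4=2, p5=2)
step 5: fire ε:  (p0=4, p1=2, p2=6, p3=2, p4=2, p5=2) → (p0=4, p1=0, p2=8, p3=2, p4=2, p5=2)
step 6: fire δ:  (p0=4, p1=0, p2=8, p3=2, p4=2, p5=2) → (p0=2, p1=1, p2=8, p3=2, p4=3, p5=2)
step 7: fire γ:  (p0=2, p1=1, p2=8, p3=2, p4=3, p5=2) → (p0=2, p1=1, p2=8, p3=2, p4=3, p5=2)
step 8: fire ζ:  (p0=2, p1=1, p2=8, p3=2, p4=3, p5=2) → (p0=3, p1=2, p2=8, p3=2, p4=3, p5=2)

(p0=3, p1=2, p2=8, p3=2, p4=3, p5=2)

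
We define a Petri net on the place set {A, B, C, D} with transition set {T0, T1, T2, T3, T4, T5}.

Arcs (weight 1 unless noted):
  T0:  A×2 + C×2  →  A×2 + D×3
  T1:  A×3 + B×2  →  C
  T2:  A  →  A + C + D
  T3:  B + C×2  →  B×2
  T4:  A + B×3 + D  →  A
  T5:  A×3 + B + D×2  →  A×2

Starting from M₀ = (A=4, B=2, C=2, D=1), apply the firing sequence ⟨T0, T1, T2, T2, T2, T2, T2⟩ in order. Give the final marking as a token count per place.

step 1: fire T0:  (A=4, B=2, C=2, D=1) → (A=4, B=2, C=0, D=4)
step 2: fire T1:  (A=4, B=2, C=0, D=4) → (A=1, B=0, C=1, D=4)
step 3: fire T2:  (A=1, B=0, C=1, D=4) → (A=1, B=0, C=2, D=5)
step 4: fire T2:  (A=1, B=0, C=2, D=5) → (A=1, B=0, C=3, D=6)
step 5: fire T2:  (A=1, B=0, C=3, D=6) → (A=1, B=0, C=4, D=7)
step 6: fire T2:  (A=1, B=0, C=4, D=7) → (A=1, B=0, C=5, D=8)
step 7: fire T2:  (A=1, B=0, C=5, D=8) → (A=1, B=0, C=6, D=9)

(A=1, B=0, C=6, D=9)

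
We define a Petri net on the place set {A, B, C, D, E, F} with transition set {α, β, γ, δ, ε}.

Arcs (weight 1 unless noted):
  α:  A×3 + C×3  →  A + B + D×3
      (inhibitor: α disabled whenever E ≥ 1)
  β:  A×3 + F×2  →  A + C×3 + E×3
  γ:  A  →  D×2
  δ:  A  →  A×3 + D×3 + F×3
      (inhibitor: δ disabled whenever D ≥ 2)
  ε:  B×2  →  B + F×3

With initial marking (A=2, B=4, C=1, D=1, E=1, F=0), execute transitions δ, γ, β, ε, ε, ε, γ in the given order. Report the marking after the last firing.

(A=0, B=1, C=4, D=8, E=4, F=10)

step 1: fire δ:  (A=2, B=4, C=1, D=1, E=1, F=0) → (A=4, B=4, C=1, D=4, E=1, F=3)
step 2: fire γ:  (A=4, B=4, C=1, D=4, E=1, F=3) → (A=3, B=4, C=1, D=6, E=1, F=3)
step 3: fire β:  (A=3, B=4, C=1, D=6, E=1, F=3) → (A=1, B=4, C=4, D=6, E=4, F=1)
step 4: fire ε:  (A=1, B=4, C=4, D=6, E=4, F=1) → (A=1, B=3, C=4, D=6, E=4, F=4)
step 5: fire ε:  (A=1, B=3, C=4, D=6, E=4, F=4) → (A=1, B=2, C=4, D=6, E=4, F=7)
step 6: fire ε:  (A=1, B=2, C=4, D=6, E=4, F=7) → (A=1, B=1, C=4, D=6, E=4, F=10)
step 7: fire γ:  (A=1, B=1, C=4, D=6, E=4, F=10) → (A=0, B=1, C=4, D=8, E=4, F=10)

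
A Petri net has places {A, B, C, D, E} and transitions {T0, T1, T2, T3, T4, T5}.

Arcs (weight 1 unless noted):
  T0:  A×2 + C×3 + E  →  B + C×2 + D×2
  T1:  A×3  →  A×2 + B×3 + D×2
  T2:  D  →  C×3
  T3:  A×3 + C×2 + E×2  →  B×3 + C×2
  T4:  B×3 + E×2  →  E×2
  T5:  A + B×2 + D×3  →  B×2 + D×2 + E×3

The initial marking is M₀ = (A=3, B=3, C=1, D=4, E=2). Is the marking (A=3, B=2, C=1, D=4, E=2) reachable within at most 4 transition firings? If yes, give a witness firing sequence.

depth 0: 1 marking
depth 1: 5 markings reached so far
depth 2: 15 markings reached so far
depth 3: 33 markings reached so far
depth 4: 55 markings reached so far
target is not among the 55 markings reachable within 4 steps

NO — not reachable within 4 firings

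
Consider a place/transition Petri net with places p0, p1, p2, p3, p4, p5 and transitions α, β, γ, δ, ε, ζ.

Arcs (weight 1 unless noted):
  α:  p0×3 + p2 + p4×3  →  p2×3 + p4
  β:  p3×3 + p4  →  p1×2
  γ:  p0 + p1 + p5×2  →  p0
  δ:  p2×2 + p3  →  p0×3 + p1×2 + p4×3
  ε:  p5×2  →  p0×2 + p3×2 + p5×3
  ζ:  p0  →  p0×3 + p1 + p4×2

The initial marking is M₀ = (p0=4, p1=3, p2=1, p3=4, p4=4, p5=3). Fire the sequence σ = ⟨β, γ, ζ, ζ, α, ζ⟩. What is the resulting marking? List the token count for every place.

step 1: fire β:  (p0=4, p1=3, p2=1, p3=4, p4=4, p5=3) → (p0=4, p1=5, p2=1, p3=1, p4=3, p5=3)
step 2: fire γ:  (p0=4, p1=5, p2=1, p3=1, p4=3, p5=3) → (p0=4, p1=4, p2=1, p3=1, p4=3, p5=1)
step 3: fire ζ:  (p0=4, p1=4, p2=1, p3=1, p4=3, p5=1) → (p0=6, p1=5, p2=1, p3=1, p4=5, p5=1)
step 4: fire ζ:  (p0=6, p1=5, p2=1, p3=1, p4=5, p5=1) → (p0=8, p1=6, p2=1, p3=1, p4=7, p5=1)
step 5: fire α:  (p0=8, p1=6, p2=1, p3=1, p4=7, p5=1) → (p0=5, p1=6, p2=3, p3=1, p4=5, p5=1)
step 6: fire ζ:  (p0=5, p1=6, p2=3, p3=1, p4=5, p5=1) → (p0=7, p1=7, p2=3, p3=1, p4=7, p5=1)

(p0=7, p1=7, p2=3, p3=1, p4=7, p5=1)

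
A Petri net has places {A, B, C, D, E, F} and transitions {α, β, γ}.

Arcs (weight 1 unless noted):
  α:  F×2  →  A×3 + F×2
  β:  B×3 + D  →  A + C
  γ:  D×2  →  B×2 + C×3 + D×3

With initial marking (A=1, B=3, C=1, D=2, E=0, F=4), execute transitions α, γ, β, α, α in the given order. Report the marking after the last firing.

step 1: fire α:  (A=1, B=3, C=1, D=2, E=0, F=4) → (A=4, B=3, C=1, D=2, E=0, F=4)
step 2: fire γ:  (A=4, B=3, C=1, D=2, E=0, F=4) → (A=4, B=5, C=4, D=3, E=0, F=4)
step 3: fire β:  (A=4, B=5, C=4, D=3, E=0, F=4) → (A=5, B=2, C=5, D=2, E=0, F=4)
step 4: fire α:  (A=5, B=2, C=5, D=2, E=0, F=4) → (A=8, B=2, C=5, D=2, E=0, F=4)
step 5: fire α:  (A=8, B=2, C=5, D=2, E=0, F=4) → (A=11, B=2, C=5, D=2, E=0, F=4)

(A=11, B=2, C=5, D=2, E=0, F=4)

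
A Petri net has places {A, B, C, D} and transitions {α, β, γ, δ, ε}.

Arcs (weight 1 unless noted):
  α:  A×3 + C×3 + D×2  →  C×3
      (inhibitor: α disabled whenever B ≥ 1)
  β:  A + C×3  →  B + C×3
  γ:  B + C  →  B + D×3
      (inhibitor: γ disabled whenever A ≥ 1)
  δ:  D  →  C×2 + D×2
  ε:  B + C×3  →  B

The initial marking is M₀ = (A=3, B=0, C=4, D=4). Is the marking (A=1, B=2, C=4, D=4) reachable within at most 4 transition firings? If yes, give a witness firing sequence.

YES — reachable via ⟨β, β⟩ (2 firings)

step 1: fire β:  (A=3, B=0, C=4, D=4) → (A=2, B=1, C=4, D=4)
step 2: fire β:  (A=2, B=1, C=4, D=4) → (A=1, B=2, C=4, D=4)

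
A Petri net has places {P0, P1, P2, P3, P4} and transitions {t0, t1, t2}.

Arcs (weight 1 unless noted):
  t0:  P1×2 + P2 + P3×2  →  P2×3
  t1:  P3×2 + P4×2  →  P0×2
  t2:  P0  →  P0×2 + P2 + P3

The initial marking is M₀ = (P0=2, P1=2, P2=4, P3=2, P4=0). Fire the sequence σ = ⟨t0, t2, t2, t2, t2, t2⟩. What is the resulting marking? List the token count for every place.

(P0=7, P1=0, P2=11, P3=5, P4=0)

step 1: fire t0:  (P0=2, P1=2, P2=4, P3=2, P4=0) → (P0=2, P1=0, P2=6, P3=0, P4=0)
step 2: fire t2:  (P0=2, P1=0, P2=6, P3=0, P4=0) → (P0=3, P1=0, P2=7, P3=1, P4=0)
step 3: fire t2:  (P0=3, P1=0, P2=7, P3=1, P4=0) → (P0=4, P1=0, P2=8, P3=2, P4=0)
step 4: fire t2:  (P0=4, P1=0, P2=8, P3=2, P4=0) → (P0=5, P1=0, P2=9, P3=3, P4=0)
step 5: fire t2:  (P0=5, P1=0, P2=9, P3=3, P4=0) → (P0=6, P1=0, P2=10, P3=4, P4=0)
step 6: fire t2:  (P0=6, P1=0, P2=10, P3=4, P4=0) → (P0=7, P1=0, P2=11, P3=5, P4=0)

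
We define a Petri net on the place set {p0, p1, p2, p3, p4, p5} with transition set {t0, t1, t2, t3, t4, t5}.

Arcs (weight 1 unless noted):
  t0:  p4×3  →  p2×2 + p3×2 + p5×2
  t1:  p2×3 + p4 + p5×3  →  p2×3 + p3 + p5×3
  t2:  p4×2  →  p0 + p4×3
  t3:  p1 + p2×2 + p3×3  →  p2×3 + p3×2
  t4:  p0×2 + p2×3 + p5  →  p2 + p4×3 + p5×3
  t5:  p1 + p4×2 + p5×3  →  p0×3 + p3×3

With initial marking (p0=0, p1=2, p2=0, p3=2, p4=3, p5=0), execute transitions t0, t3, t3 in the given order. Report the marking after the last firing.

step 1: fire t0:  (p0=0, p1=2, p2=0, p3=2, p4=3, p5=0) → (p0=0, p1=2, p2=2, p3=4, p4=0, p5=2)
step 2: fire t3:  (p0=0, p1=2, p2=2, p3=4, p4=0, p5=2) → (p0=0, p1=1, p2=3, p3=3, p4=0, p5=2)
step 3: fire t3:  (p0=0, p1=1, p2=3, p3=3, p4=0, p5=2) → (p0=0, p1=0, p2=4, p3=2, p4=0, p5=2)

(p0=0, p1=0, p2=4, p3=2, p4=0, p5=2)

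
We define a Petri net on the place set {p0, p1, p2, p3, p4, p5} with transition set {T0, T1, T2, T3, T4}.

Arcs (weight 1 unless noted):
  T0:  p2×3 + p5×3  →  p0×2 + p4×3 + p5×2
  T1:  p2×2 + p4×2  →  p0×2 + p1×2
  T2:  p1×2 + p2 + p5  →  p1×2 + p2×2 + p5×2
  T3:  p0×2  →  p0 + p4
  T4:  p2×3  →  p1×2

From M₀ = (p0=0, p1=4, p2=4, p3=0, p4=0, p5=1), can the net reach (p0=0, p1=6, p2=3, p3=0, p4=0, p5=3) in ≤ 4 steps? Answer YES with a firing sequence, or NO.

step 1: fire T2:  (p0=0, p1=4, p2=4, p3=0, p4=0, p5=1) → (p0=0, p1=4, p2=5, p3=0, p4=0, p5=2)
step 2: fire T2:  (p0=0, p1=4, p2=5, p3=0, p4=0, p5=2) → (p0=0, p1=4, p2=6, p3=0, p4=0, p5=3)
step 3: fire T4:  (p0=0, p1=4, p2=6, p3=0, p4=0, p5=3) → (p0=0, p1=6, p2=3, p3=0, p4=0, p5=3)

YES — reachable via ⟨T2, T2, T4⟩ (3 firings)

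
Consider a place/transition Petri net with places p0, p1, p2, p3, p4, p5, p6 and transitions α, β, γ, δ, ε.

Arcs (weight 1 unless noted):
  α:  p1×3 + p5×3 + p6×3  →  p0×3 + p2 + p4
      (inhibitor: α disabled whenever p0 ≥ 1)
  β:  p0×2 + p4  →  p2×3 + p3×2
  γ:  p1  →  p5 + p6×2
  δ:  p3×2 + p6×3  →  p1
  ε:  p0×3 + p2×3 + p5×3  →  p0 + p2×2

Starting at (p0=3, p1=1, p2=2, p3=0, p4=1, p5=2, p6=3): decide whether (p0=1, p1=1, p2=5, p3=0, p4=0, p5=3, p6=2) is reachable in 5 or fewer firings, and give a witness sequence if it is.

step 1: fire β:  (p0=3, p1=1, p2=2, p3=0, p4=1, p5=2, p6=3) → (p0=1, p1=1, p2=5, p3=2, p4=0, p5=2, p6=3)
step 2: fire γ:  (p0=1, p1=1, p2=5, p3=2, p4=0, p5=2, p6=3) → (p0=1, p1=0, p2=5, p3=2, p4=0, p5=3, p6=5)
step 3: fire δ:  (p0=1, p1=0, p2=5, p3=2, p4=0, p5=3, p6=5) → (p0=1, p1=1, p2=5, p3=0, p4=0, p5=3, p6=2)

YES — reachable via ⟨β, γ, δ⟩ (3 firings)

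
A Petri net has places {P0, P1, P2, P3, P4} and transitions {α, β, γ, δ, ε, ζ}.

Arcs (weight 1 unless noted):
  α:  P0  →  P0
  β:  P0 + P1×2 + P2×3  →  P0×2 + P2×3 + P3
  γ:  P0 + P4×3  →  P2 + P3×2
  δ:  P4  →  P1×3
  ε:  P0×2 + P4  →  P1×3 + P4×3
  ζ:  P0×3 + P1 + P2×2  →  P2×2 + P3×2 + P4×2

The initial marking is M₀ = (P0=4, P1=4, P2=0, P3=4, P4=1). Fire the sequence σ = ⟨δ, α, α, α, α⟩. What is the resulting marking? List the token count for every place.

(P0=4, P1=7, P2=0, P3=4, P4=0)

step 1: fire δ:  (P0=4, P1=4, P2=0, P3=4, P4=1) → (P0=4, P1=7, P2=0, P3=4, P4=0)
step 2: fire α:  (P0=4, P1=7, P2=0, P3=4, P4=0) → (P0=4, P1=7, P2=0, P3=4, P4=0)
step 3: fire α:  (P0=4, P1=7, P2=0, P3=4, P4=0) → (P0=4, P1=7, P2=0, P3=4, P4=0)
step 4: fire α:  (P0=4, P1=7, P2=0, P3=4, P4=0) → (P0=4, P1=7, P2=0, P3=4, P4=0)
step 5: fire α:  (P0=4, P1=7, P2=0, P3=4, P4=0) → (P0=4, P1=7, P2=0, P3=4, P4=0)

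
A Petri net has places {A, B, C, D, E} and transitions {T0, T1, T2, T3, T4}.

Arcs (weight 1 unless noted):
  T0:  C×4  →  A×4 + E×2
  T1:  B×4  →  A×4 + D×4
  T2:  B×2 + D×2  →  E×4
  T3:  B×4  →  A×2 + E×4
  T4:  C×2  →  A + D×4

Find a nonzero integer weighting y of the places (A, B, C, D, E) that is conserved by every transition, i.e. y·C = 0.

y = (A:2, B:3, C:3, D:1, E:2)

Incidence matrix C (rows=places, cols=transitions):
       T0   T1   T2   T3   T4
    A   4    4    0    2    1
    B   0   -4   -2   -4    0
    C  -4    0    0    0   -2
    D   0    4   -2    0    4
    E   2    0    4    4    0

Candidate y = [2, 3, 3, 1, 2]; check y·C column-wise:
  col T0: 2·4 + 3·0 + 3·-4 + 1·0 + 2·2 = 0
  col T1: 2·4 + 3·-4 + 3·0 + 1·4 + 2·0 = 0
  col T2: 2·0 + 3·-2 + 3·0 + 1·-2 + 2·4 = 0
  col T3: 2·2 + 3·-4 + 3·0 + 1·0 + 2·4 = 0
  col T4: 2·1 + 3·0 + 3·-2 + 1·4 + 2·0 = 0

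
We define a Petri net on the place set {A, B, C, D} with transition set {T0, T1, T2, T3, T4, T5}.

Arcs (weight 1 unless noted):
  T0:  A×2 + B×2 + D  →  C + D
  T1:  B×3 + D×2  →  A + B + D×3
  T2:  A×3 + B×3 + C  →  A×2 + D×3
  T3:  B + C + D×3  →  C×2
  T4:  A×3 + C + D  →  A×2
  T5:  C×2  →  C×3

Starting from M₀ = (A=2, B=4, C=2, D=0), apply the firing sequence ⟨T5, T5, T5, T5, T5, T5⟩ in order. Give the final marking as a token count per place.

(A=2, B=4, C=8, D=0)

step 1: fire T5:  (A=2, B=4, C=2, D=0) → (A=2, B=4, C=3, D=0)
step 2: fire T5:  (A=2, B=4, C=3, D=0) → (A=2, B=4, C=4, D=0)
step 3: fire T5:  (A=2, B=4, C=4, D=0) → (A=2, B=4, C=5, D=0)
step 4: fire T5:  (A=2, B=4, C=5, D=0) → (A=2, B=4, C=6, D=0)
step 5: fire T5:  (A=2, B=4, C=6, D=0) → (A=2, B=4, C=7, D=0)
step 6: fire T5:  (A=2, B=4, C=7, D=0) → (A=2, B=4, C=8, D=0)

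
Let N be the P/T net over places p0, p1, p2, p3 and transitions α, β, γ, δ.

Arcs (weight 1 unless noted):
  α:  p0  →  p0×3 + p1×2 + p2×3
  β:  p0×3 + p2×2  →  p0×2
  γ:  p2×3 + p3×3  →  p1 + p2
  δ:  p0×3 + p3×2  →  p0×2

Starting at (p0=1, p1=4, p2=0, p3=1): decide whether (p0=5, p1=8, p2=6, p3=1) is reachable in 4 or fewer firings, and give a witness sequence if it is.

step 1: fire α:  (p0=1, p1=4, p2=0, p3=1) → (p0=3, p1=6, p2=3, p3=1)
step 2: fire α:  (p0=3, p1=6, p2=3, p3=1) → (p0=5, p1=8, p2=6, p3=1)

YES — reachable via ⟨α, α⟩ (2 firings)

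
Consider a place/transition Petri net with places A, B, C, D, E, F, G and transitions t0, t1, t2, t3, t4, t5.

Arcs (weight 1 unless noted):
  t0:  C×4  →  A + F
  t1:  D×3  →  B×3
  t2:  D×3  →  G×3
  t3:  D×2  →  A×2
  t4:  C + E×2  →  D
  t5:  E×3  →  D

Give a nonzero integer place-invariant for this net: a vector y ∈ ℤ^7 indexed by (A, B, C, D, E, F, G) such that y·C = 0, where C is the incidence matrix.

y = (A:3, B:3, C:1, D:3, E:1, F:1, G:3)

Incidence matrix C (rows=places, cols=transitions):
       t0   t1   t2   t3   t4   t5
    A   1    0    0    2    0    0
    B   0    3    0    0    0    0
    C  -4    0    0    0   -1    0
    D   0   -3   -3   -2    1    1
    E   0    0    0    0   -2   -3
    F   1    0    0    0    0    0
    G   0    0    3    0    0    0

Candidate y = [3, 3, 1, 3, 1, 1, 3]; check y·C column-wise:
  col t0: 3·1 + 3·0 + 1·-4 + 3·0 + 1·0 + 1·1 + 3·0 = 0
  col t1: 3·0 + 3·3 + 1·0 + 3·-3 + 1·0 + 1·0 + 3·0 = 0
  col t2: 3·0 + 3·0 + 1·0 + 3·-3 + 1·0 + 1·0 + 3·3 = 0
  col t3: 3·2 + 3·0 + 1·0 + 3·-2 + 1·0 + 1·0 + 3·0 = 0
  col t4: 3·0 + 3·0 + 1·-1 + 3·1 + 1·-2 + 1·0 + 3·0 = 0
  col t5: 3·0 + 3·0 + 1·0 + 3·1 + 1·-3 + 1·0 + 3·0 = 0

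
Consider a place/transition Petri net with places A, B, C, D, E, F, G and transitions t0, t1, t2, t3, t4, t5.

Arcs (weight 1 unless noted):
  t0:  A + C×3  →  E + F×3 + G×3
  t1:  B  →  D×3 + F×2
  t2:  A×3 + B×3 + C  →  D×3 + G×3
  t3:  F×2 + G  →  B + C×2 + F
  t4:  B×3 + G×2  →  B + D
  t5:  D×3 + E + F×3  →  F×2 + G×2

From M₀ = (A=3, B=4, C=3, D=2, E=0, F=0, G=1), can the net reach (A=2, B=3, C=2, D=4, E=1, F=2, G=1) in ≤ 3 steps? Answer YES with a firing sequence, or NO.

depth 0: 1 marking
depth 1: 4 markings reached so far
depth 2: 10 markings reached so far
depth 3: 20 markings reached so far
target is not among the 20 markings reachable within 3 steps

NO — not reachable within 3 firings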